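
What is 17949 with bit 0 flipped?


17949 ^ (1 << 0) = 17949 ^ 1 = 17948

17948


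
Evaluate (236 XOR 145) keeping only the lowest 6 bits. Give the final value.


Step 1: 236 ^ 145 = 125
Step 2: 125 & 63 = 61

61


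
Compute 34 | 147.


0b100010 | 0b10010011 = 0b10110011 = 179

179


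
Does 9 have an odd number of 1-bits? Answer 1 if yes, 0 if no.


0b1001 has 2 ones => parity 0

0


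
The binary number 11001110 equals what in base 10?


11001110 in decimal = 206

206


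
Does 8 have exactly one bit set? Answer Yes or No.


0b1000. Only one bit set => Yes

Yes


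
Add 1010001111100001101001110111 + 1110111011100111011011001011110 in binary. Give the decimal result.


1010001111100001101001110111 + 1110111011100111011011001011110 = 10000001101100011101000011010101 = 2175914197

2175914197


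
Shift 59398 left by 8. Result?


0b1110100000000110 << 8 = 0b111010000000011000000000 = 15205888

15205888


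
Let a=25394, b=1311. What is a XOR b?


25394 ^ 1311 = 26157

26157


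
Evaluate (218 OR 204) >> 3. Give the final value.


Step 1: 218 | 204 = 222
Step 2: 222 >> 3 = 27

27


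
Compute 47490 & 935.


0b1011100110000010 & 0b1110100111 = 0b110000010 = 386

386


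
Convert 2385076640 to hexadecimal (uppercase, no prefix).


2385076640 = 8E2961A0 hex

8E2961A0


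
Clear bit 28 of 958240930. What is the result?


958240930 & ~(1 << 28) = 689805474

689805474


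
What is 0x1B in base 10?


1B hex = 27 decimal

27


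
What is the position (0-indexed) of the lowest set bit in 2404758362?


0b10001111010101011011001101011010. Lowest set bit at position 1

1


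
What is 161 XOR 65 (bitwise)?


0b10100001 ^ 0b1000001 = 0b11100000 = 224

224


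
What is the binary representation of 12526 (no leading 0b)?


12526 = 11000011101110 in binary

11000011101110


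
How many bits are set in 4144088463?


0b11110111000000011100010110001111 has 17 set bits

17


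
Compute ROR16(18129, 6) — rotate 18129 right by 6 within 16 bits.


Rotate 0b100011011010001 right by 6 (16-bit) = 0b100010100011011 = 17691

17691


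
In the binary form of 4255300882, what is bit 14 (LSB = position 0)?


0b11111101101000101011110100010010, position 14 = 0

0


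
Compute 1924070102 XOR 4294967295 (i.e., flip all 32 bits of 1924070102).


1924070102 ^ 4294967295 = 2370897193

2370897193


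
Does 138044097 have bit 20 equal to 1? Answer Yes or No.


0b1000001110100110001011000001, bit 20 = 1. Yes

Yes


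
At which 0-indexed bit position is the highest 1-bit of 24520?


0b101111111001000. Highest set bit at position 14

14


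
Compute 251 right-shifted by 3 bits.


0b11111011 >> 3 = 0b11111 = 31

31


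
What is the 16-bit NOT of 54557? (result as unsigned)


~0b1101010100011101 = 0b10101011100010 = 10978 (16-bit unsigned)

10978


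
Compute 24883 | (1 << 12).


24883 | (1 << 12) = 24883 | 4096 = 28979

28979


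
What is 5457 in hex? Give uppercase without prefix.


5457 = 1551 hex

1551


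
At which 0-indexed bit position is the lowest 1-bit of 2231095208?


0b10000100111110111100111110101000. Lowest set bit at position 3

3


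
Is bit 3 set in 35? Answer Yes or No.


0b100011, bit 3 = 0. No

No


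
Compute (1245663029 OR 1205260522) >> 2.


Step 1: 1245663029 | 1205260522 = 1342169087
Step 2: 1342169087 >> 2 = 335542271

335542271


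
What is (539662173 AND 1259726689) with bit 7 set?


Step 1: 539662173 & 1259726689 = 34625
Step 2: 34625 | (1 << 7) = 34625 | 128 = 34753

34753


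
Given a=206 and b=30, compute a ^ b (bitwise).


206 ^ 30 = 208

208


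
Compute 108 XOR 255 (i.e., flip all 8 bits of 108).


108 ^ 255 = 147

147


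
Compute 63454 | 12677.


0b1111011111011110 | 0b11000110000101 = 0b1111011111011111 = 63455

63455


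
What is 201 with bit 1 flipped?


201 ^ (1 << 1) = 201 ^ 2 = 203

203


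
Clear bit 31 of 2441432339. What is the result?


2441432339 & ~(1 << 31) = 293948691

293948691


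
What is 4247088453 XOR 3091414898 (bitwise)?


0b11111101001001010110110101000101 ^ 0b10111000010000110011111101110010 = 0b1000101011001100101001000110111 = 1164333623

1164333623


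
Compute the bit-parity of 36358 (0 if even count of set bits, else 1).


0b1000111000000110 has 6 ones => parity 0

0


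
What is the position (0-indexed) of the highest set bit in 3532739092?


0b11010010100100010101001000010100. Highest set bit at position 31

31


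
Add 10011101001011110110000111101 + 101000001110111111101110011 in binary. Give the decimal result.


10011101001011110110000111101 + 101000001110111111101110011 = 11000101011010110101110110000 = 414018480

414018480


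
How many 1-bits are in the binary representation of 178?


0b10110010 has 4 set bits

4


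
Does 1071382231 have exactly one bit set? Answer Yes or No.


0b111111110110111111111011010111. Multiple bits set => No

No


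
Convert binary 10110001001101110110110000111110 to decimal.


10110001001101110110110000111110 in decimal = 2973199422

2973199422


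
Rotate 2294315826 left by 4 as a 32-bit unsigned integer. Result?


Rotate 0b10001000110000000111101100110010 left by 4 (32-bit) = 0b10001100000001111011001100101000 = 2349314856

2349314856


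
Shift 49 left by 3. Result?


0b110001 << 3 = 0b110001000 = 392

392


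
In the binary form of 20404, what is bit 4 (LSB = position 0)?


0b100111110110100, position 4 = 1

1


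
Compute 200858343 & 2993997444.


0b1011111110001101101011100111 & 0b10110010011101001100011010000100 = 0b10011100001100001010000100 = 40944260

40944260


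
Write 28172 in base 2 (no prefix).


28172 = 110111000001100 in binary

110111000001100


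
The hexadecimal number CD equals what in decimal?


CD hex = 205 decimal

205


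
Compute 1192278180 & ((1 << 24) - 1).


1192278180 & 16777215 = 1095844

1095844


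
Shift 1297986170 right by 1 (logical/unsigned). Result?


0b1001101010111011011001001111010 >> 1 = 0b100110101011101101100100111101 = 648993085

648993085


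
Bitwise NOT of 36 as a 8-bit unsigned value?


~0b100100 = 0b11011011 = 219 (8-bit unsigned)

219


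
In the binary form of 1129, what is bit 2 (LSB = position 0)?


0b10001101001, position 2 = 0

0


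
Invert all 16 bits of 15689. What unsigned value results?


15689 ^ 65535 = 49846

49846


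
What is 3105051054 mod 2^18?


3105051054 & 262143 = 217518

217518


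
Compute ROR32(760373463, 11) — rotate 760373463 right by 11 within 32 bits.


Rotate 0b101101010100100110000011010111 right by 11 (32-bit) = 0b11010111001011010101001001100 = 451258956

451258956


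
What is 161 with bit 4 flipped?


161 ^ (1 << 4) = 161 ^ 16 = 177

177


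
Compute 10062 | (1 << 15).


10062 | (1 << 15) = 10062 | 32768 = 42830

42830


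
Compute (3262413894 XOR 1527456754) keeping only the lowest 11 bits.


Step 1: 3262413894 ^ 1527456754 = 2575261620
Step 2: 2575261620 & 2047 = 1972

1972


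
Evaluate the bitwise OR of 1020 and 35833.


0b1111111100 | 0b1000101111111001 = 0b1000101111111101 = 35837

35837


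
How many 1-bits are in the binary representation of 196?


0b11000100 has 3 set bits

3


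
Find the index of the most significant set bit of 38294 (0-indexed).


0b1001010110010110. Highest set bit at position 15

15


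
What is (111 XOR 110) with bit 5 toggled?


Step 1: 111 ^ 110 = 1
Step 2: 1 ^ (1 << 5) = 1 ^ 32 = 33

33


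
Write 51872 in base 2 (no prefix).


51872 = 1100101010100000 in binary

1100101010100000


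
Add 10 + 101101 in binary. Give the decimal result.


10 + 101101 = 101111 = 47

47


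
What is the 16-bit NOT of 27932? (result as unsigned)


~0b110110100011100 = 0b1001001011100011 = 37603 (16-bit unsigned)

37603


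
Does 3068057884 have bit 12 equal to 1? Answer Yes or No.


0b10110110110111101101100100011100, bit 12 = 1. Yes

Yes


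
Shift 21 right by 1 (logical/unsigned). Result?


0b10101 >> 1 = 0b1010 = 10

10


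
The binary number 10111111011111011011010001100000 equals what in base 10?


10111111011111011011010001100000 in decimal = 3212686432

3212686432


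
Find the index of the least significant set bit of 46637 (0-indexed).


0b1011011000101101. Lowest set bit at position 0

0


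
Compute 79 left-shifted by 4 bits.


0b1001111 << 4 = 0b10011110000 = 1264

1264


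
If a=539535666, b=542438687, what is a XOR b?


539535666 ^ 542438687 = 8150061

8150061


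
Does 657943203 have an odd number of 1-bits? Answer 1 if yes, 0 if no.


0b100111001101110110101010100011 has 17 ones => parity 1

1


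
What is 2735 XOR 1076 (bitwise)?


0b101010101111 ^ 0b10000110100 = 0b111010011011 = 3739

3739


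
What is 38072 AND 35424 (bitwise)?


0b1001010010111000 & 0b1000101001100000 = 0b1000000000100000 = 32800

32800


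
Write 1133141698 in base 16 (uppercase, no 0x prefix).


1133141698 = 438A5EC2 hex

438A5EC2


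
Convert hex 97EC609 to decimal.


97EC609 hex = 159303177 decimal

159303177


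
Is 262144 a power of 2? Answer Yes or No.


0b1000000000000000000. Only one bit set => Yes

Yes


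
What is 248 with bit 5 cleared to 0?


248 & ~(1 << 5) = 216

216


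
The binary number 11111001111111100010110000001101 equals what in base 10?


11111001111111100010110000001101 in decimal = 4194184205

4194184205


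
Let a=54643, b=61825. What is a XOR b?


54643 ^ 61825 = 9458

9458


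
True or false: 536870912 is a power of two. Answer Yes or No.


0b100000000000000000000000000000. Only one bit set => Yes

Yes


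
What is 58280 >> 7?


0b1110001110101000 >> 7 = 0b111000111 = 455

455


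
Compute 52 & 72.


0b110100 & 0b1001000 = 0b0 = 0

0


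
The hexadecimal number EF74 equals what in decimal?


EF74 hex = 61300 decimal

61300


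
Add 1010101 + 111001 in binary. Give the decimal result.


1010101 + 111001 = 10001110 = 142

142


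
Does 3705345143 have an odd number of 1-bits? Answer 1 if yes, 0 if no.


0b11011100110110110001010001110111 has 19 ones => parity 1

1


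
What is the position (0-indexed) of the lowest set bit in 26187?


0b110011001001011. Lowest set bit at position 0

0


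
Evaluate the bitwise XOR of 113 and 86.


0b1110001 ^ 0b1010110 = 0b100111 = 39

39


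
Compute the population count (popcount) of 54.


0b110110 has 4 set bits

4


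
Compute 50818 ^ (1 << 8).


50818 ^ (1 << 8) = 50818 ^ 256 = 51074

51074


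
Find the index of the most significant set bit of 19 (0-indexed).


0b10011. Highest set bit at position 4

4


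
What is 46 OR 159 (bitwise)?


0b101110 | 0b10011111 = 0b10111111 = 191

191


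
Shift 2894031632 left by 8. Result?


0b10101100011111110110101100010000 << 8 = 0b1010110001111111011010110001000000000000 = 740872097792

740872097792


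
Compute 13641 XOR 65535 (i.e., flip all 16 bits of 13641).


13641 ^ 65535 = 51894

51894


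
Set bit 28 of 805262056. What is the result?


805262056 | (1 << 28) = 805262056 | 268435456 = 1073697512

1073697512


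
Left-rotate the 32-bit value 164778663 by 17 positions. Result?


Rotate 0b1001110100100101001010100111 left by 17 (32-bit) = 0b10100101010011100001001110100100 = 2773357476

2773357476


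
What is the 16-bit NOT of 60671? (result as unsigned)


~0b1110110011111111 = 0b1001100000000 = 4864 (16-bit unsigned)

4864


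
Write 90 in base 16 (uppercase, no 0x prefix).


90 = 5A hex

5A


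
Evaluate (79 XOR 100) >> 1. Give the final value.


Step 1: 79 ^ 100 = 43
Step 2: 43 >> 1 = 21

21


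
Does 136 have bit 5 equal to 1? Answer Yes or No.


0b10001000, bit 5 = 0. No

No


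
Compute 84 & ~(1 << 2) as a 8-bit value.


84 & ~(1 << 2) = 80

80


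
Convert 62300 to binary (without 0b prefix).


62300 = 1111001101011100 in binary

1111001101011100


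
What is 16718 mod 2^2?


16718 & 3 = 2

2


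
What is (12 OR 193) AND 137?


Step 1: 12 | 193 = 205
Step 2: 205 & 137 = 137

137


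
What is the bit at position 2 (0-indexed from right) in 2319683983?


0b10001010010000111001000110001111, position 2 = 1

1


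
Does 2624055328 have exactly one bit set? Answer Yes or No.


0b10011100011001111110100000100000. Multiple bits set => No

No


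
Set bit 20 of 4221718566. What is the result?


4221718566 | (1 << 20) = 4221718566 | 1048576 = 4222767142

4222767142


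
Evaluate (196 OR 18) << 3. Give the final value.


Step 1: 196 | 18 = 214
Step 2: 214 << 3 = 1712

1712


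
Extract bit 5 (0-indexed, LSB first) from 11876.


0b10111001100100, position 5 = 1

1


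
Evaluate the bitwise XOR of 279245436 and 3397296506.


0b10000101001001111001001111100 ^ 0b11001010011111101010000101111010 = 0b11011010110110100101001100000110 = 3671741190

3671741190


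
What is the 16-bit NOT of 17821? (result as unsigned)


~0b100010110011101 = 0b1011101001100010 = 47714 (16-bit unsigned)

47714


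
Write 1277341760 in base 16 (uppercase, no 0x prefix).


1277341760 = 4C22B040 hex

4C22B040


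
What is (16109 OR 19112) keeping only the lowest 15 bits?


Step 1: 16109 | 19112 = 32493
Step 2: 32493 & 32767 = 32493

32493


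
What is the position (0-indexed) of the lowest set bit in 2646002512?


0b10011101101101101100101101010000. Lowest set bit at position 4

4


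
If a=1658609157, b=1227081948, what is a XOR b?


1658609157 ^ 1227081948 = 738170585

738170585


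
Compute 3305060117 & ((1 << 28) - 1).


3305060117 & 268435455 = 83834645

83834645


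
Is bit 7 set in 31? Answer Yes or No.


0b11111, bit 7 = 0. No

No


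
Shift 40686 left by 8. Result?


0b1001111011101110 << 8 = 0b100111101110111000000000 = 10415616

10415616


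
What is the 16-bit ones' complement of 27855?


27855 ^ 65535 = 37680

37680


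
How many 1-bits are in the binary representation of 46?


0b101110 has 4 set bits

4


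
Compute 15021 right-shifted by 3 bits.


0b11101010101101 >> 3 = 0b11101010101 = 1877

1877


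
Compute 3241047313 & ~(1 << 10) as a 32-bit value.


3241047313 & ~(1 << 10) = 3241046289

3241046289


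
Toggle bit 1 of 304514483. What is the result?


304514483 ^ (1 << 1) = 304514483 ^ 2 = 304514481

304514481


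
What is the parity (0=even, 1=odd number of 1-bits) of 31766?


0b111110000010110 has 8 ones => parity 0

0


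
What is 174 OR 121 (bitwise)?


0b10101110 | 0b1111001 = 0b11111111 = 255

255


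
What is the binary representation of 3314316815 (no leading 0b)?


3314316815 = 11000101100011000111011000001111 in binary

11000101100011000111011000001111


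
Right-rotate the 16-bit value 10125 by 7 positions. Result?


Rotate 0b10011110001101 right by 7 (16-bit) = 0b1101001001111 = 6735

6735


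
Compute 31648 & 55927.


0b111101110100000 & 0b1101101001110111 = 0b101101000100000 = 23072

23072


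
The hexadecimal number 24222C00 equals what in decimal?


24222C00 hex = 606219264 decimal

606219264


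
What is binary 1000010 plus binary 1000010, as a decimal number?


1000010 + 1000010 = 10000100 = 132

132


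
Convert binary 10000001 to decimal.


10000001 in decimal = 129

129


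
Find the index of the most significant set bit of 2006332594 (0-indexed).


0b1110111100101100011010010110010. Highest set bit at position 30

30


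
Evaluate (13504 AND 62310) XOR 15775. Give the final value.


Step 1: 13504 & 62310 = 12352
Step 2: 12352 ^ 15775 = 3551

3551


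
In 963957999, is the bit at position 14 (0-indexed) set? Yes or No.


0b111001011101001101010011101111, bit 14 = 1. Yes

Yes


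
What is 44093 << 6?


0b1010110000111101 << 6 = 0b1010110000111101000000 = 2821952

2821952


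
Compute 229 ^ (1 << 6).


229 ^ (1 << 6) = 229 ^ 64 = 165

165


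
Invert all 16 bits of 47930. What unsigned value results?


47930 ^ 65535 = 17605

17605


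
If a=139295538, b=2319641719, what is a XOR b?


139295538 ^ 2319641719 = 2182059845

2182059845


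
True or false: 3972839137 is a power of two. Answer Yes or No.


0b11101100110011001011011011100001. Multiple bits set => No

No


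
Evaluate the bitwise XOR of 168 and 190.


0b10101000 ^ 0b10111110 = 0b10110 = 22

22


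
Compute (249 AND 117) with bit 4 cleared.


Step 1: 249 & 117 = 113
Step 2: 113 & ~(1 << 4) = 97

97


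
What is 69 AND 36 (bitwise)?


0b1000101 & 0b100100 = 0b100 = 4

4


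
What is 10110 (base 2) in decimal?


10110 in decimal = 22

22


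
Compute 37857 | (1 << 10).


37857 | (1 << 10) = 37857 | 1024 = 38881

38881


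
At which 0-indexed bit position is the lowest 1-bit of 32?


0b100000. Lowest set bit at position 5

5


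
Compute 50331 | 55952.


0b1100010010011011 | 0b1101101010010000 = 0b1101111010011011 = 56987

56987


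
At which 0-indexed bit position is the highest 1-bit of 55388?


0b1101100001011100. Highest set bit at position 15

15


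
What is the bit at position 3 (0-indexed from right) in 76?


0b1001100, position 3 = 1

1


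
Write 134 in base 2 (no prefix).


134 = 10000110 in binary

10000110


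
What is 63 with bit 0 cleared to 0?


63 & ~(1 << 0) = 62

62


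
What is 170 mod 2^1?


170 & 1 = 0

0


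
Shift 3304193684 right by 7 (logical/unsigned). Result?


0b11000100111100011111111010010100 >> 7 = 0b1100010011110001111111101 = 25814013

25814013


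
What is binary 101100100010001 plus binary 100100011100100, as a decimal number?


101100100010001 + 100100011100100 = 1010000111110101 = 41461

41461


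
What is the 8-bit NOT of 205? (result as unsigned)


~0b11001101 = 0b110010 = 50 (8-bit unsigned)

50


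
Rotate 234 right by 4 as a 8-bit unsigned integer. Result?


Rotate 0b11101010 right by 4 (8-bit) = 0b10101110 = 174

174


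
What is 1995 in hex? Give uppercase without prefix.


1995 = 7CB hex

7CB


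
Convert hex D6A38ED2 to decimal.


D6A38ED2 hex = 3601043154 decimal

3601043154


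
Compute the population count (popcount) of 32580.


0b111111101000100 has 9 set bits

9


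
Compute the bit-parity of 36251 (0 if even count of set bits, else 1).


0b1000110110011011 has 9 ones => parity 1

1


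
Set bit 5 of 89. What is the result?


89 | (1 << 5) = 89 | 32 = 121

121


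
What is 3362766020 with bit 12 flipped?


3362766020 ^ (1 << 12) = 3362766020 ^ 4096 = 3362761924

3362761924


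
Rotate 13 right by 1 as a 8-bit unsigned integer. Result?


Rotate 0b1101 right by 1 (8-bit) = 0b10000110 = 134

134


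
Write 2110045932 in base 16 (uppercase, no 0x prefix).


2110045932 = 7DC4BEEC hex

7DC4BEEC


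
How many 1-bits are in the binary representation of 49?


0b110001 has 3 set bits

3


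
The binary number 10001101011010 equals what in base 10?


10001101011010 in decimal = 9050

9050


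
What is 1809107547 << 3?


0b1101011110101001100101001011011 << 3 = 0b1101011110101001100101001011011000 = 14472860376

14472860376


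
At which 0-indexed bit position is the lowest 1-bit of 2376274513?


0b10001101101000110001001001010001. Lowest set bit at position 0

0


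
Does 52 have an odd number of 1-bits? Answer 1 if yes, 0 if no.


0b110100 has 3 ones => parity 1

1


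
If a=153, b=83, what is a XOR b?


153 ^ 83 = 202

202


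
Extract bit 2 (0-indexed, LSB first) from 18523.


0b100100001011011, position 2 = 0

0


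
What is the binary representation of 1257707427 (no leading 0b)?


1257707427 = 1001010111101110001011110100011 in binary

1001010111101110001011110100011


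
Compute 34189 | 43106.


0b1000010110001101 | 0b1010100001100010 = 0b1010110111101111 = 44527

44527


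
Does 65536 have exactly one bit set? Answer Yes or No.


0b10000000000000000. Only one bit set => Yes

Yes


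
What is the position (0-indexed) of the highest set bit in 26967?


0b110100101010111. Highest set bit at position 14

14


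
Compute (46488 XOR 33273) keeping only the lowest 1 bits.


Step 1: 46488 ^ 33273 = 13409
Step 2: 13409 & 1 = 1

1


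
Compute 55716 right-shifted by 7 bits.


0b1101100110100100 >> 7 = 0b110110011 = 435

435


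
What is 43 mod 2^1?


43 & 1 = 1

1


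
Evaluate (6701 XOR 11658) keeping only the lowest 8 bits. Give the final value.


Step 1: 6701 ^ 11658 = 14247
Step 2: 14247 & 255 = 167

167


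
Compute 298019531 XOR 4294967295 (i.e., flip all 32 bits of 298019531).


298019531 ^ 4294967295 = 3996947764

3996947764


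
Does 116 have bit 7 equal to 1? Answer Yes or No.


0b1110100, bit 7 = 0. No

No


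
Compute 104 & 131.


0b1101000 & 0b10000011 = 0b0 = 0

0


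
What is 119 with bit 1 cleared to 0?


119 & ~(1 << 1) = 117

117


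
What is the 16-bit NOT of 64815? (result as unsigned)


~0b1111110100101111 = 0b1011010000 = 720 (16-bit unsigned)

720


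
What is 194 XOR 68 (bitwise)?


0b11000010 ^ 0b1000100 = 0b10000110 = 134

134


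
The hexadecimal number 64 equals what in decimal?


64 hex = 100 decimal

100


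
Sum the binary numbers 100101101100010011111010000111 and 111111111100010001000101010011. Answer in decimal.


100101101100010011111010000111 + 111111111100010001000101010011 = 1100101101000100100111111011010 = 1705136090

1705136090


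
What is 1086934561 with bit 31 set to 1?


1086934561 | (1 << 31) = 1086934561 | 2147483648 = 3234418209

3234418209


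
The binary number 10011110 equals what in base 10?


10011110 in decimal = 158

158


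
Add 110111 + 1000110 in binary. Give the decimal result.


110111 + 1000110 = 1111101 = 125

125


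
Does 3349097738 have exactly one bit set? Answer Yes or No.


0b11000111100111110010110100001010. Multiple bits set => No

No


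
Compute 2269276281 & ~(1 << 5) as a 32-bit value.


2269276281 & ~(1 << 5) = 2269276249

2269276249


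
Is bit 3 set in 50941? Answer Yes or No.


0b1100011011111101, bit 3 = 1. Yes

Yes


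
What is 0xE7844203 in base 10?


E7844203 hex = 3884204547 decimal

3884204547


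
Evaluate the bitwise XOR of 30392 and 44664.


0b111011010111000 ^ 0b1010111001111000 = 0b1101100011000000 = 55488

55488


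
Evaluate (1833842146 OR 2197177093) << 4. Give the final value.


Step 1: 1833842146 | 2197177093 = 4026431463
Step 2: 4026431463 << 4 = 64422903408

64422903408


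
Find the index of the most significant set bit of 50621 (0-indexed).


0b1100010110111101. Highest set bit at position 15

15


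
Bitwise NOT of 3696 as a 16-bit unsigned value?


~0b111001110000 = 0b1111000110001111 = 61839 (16-bit unsigned)

61839


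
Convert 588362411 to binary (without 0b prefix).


588362411 = 100011000100011011001010101011 in binary

100011000100011011001010101011


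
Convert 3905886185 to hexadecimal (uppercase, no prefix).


3905886185 = E8CF17E9 hex

E8CF17E9


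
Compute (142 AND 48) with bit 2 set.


Step 1: 142 & 48 = 0
Step 2: 0 | (1 << 2) = 0 | 4 = 4

4


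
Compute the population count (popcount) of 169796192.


0b1010000111101110001001100000 has 12 set bits

12


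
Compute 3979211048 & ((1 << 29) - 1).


3979211048 & 536870911 = 221114664

221114664


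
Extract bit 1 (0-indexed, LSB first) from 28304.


0b110111010010000, position 1 = 0

0


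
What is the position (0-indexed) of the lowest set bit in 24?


0b11000. Lowest set bit at position 3

3


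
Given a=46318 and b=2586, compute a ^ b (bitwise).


46318 ^ 2586 = 48884

48884


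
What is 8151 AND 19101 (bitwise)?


0b1111111010111 & 0b100101010011101 = 0b101010010101 = 2709

2709


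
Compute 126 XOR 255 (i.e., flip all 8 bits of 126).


126 ^ 255 = 129

129


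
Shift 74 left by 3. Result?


0b1001010 << 3 = 0b1001010000 = 592

592


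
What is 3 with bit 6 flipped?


3 ^ (1 << 6) = 3 ^ 64 = 67

67


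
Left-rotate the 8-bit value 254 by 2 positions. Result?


Rotate 0b11111110 left by 2 (8-bit) = 0b11111011 = 251

251


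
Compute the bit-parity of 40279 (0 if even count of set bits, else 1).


0b1001110101010111 has 10 ones => parity 0

0


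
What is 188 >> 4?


0b10111100 >> 4 = 0b1011 = 11

11


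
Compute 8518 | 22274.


0b10000101000110 | 0b101011100000010 = 0b111011101000110 = 30534

30534


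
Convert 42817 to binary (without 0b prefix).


42817 = 1010011101000001 in binary

1010011101000001


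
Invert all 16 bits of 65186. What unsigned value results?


65186 ^ 65535 = 349

349


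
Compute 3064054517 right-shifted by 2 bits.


0b10110110101000011100001011110101 >> 2 = 0b101101101010000111000010111101 = 766013629

766013629


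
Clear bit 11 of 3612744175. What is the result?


3612744175 & ~(1 << 11) = 3612742127

3612742127


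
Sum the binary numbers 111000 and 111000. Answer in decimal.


111000 + 111000 = 1110000 = 112

112


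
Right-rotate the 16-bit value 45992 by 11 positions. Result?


Rotate 0b1011001110101000 right by 11 (16-bit) = 0b111010100010110 = 29974

29974


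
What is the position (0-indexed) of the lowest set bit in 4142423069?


0b11110110111010000101110000011101. Lowest set bit at position 0

0


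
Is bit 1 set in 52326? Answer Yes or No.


0b1100110001100110, bit 1 = 1. Yes

Yes


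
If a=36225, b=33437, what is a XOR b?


36225 ^ 33437 = 3868

3868


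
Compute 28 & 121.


0b11100 & 0b1111001 = 0b11000 = 24

24


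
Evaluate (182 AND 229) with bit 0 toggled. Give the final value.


Step 1: 182 & 229 = 164
Step 2: 164 ^ (1 << 0) = 164 ^ 1 = 165

165


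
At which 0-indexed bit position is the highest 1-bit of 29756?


0b111010000111100. Highest set bit at position 14

14


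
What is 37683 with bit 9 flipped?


37683 ^ (1 << 9) = 37683 ^ 512 = 37171

37171


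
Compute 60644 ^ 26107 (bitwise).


0b1110110011100100 ^ 0b110010111111011 = 0b1000100100011111 = 35103

35103


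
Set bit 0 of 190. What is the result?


190 | (1 << 0) = 190 | 1 = 191

191


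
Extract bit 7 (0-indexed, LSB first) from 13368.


0b11010000111000, position 7 = 0

0


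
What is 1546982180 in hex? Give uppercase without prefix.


1546982180 = 5C351324 hex

5C351324


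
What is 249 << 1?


0b11111001 << 1 = 0b111110010 = 498

498


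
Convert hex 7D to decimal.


7D hex = 125 decimal

125


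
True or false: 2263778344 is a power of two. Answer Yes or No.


0b10000110111011101000010000101000. Multiple bits set => No

No


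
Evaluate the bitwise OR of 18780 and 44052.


0b100100101011100 | 0b1010110000010100 = 0b1110110101011100 = 60764

60764


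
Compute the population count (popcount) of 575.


0b1000111111 has 7 set bits

7


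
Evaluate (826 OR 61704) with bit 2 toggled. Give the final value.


Step 1: 826 | 61704 = 62266
Step 2: 62266 ^ (1 << 2) = 62266 ^ 4 = 62270

62270


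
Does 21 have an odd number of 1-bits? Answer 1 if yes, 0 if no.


0b10101 has 3 ones => parity 1

1


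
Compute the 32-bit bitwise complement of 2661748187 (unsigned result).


~0b10011110101001110000110111011011 = 0b1100001010110001111001000100100 = 1633219108 (32-bit unsigned)

1633219108


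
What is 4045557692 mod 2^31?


4045557692 & 2147483647 = 1898074044

1898074044


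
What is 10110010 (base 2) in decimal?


10110010 in decimal = 178

178


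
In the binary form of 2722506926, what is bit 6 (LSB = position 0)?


0b10100010010001100010100010101110, position 6 = 0

0


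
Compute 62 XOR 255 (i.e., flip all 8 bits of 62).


62 ^ 255 = 193

193


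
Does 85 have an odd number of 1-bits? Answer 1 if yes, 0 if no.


0b1010101 has 4 ones => parity 0

0


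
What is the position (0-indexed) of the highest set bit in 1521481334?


0b1011010101011111111011001110110. Highest set bit at position 30

30


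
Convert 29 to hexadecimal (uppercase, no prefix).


29 = 1D hex

1D


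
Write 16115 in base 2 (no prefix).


16115 = 11111011110011 in binary

11111011110011


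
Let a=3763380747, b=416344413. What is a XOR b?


3763380747 ^ 416344413 = 4169157462

4169157462


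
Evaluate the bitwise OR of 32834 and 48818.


0b1000000001000010 | 0b1011111010110010 = 0b1011111011110010 = 48882

48882


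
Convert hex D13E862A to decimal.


D13E862A hex = 3510535722 decimal

3510535722


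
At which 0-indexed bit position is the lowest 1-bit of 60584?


0b1110110010101000. Lowest set bit at position 3

3


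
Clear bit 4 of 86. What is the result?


86 & ~(1 << 4) = 70

70


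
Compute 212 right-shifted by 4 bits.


0b11010100 >> 4 = 0b1101 = 13

13


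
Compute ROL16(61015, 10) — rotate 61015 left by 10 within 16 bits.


Rotate 0b1110111001010111 left by 10 (16-bit) = 0b101111110111001 = 24505

24505


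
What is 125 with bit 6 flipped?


125 ^ (1 << 6) = 125 ^ 64 = 61

61


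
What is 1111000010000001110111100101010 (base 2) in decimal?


1111000010000001110111100101010 in decimal = 2017521450

2017521450


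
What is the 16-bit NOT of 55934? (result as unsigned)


~0b1101101001111110 = 0b10010110000001 = 9601 (16-bit unsigned)

9601


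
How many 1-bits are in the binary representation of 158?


0b10011110 has 5 set bits

5


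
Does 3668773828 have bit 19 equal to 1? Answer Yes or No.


0b11011010101011010000101111000100, bit 19 = 1. Yes

Yes


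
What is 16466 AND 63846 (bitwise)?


0b100000001010010 & 0b1111100101100110 = 0b100000001000010 = 16450

16450


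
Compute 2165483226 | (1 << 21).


2165483226 | (1 << 21) = 2165483226 | 2097152 = 2167580378

2167580378


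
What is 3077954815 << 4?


0b10110111011101011101110011111111 << 4 = 0b101101110111010111011100111111110000 = 49247277040

49247277040


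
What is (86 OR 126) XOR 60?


Step 1: 86 | 126 = 126
Step 2: 126 ^ 60 = 66

66


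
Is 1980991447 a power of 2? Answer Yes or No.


0b1110110000100111000011111010111. Multiple bits set => No

No


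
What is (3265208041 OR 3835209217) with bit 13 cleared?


Step 1: 3265208041 | 3835209217 = 3869228777
Step 2: 3869228777 & ~(1 << 13) = 3869220585

3869220585


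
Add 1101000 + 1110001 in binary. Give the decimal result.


1101000 + 1110001 = 11011001 = 217

217


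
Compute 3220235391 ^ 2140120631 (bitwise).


0b10111111111100001110010001111111 ^ 0b1111111100011111010011000110111 = 0b11000000011111110100001001001000 = 3229565512

3229565512


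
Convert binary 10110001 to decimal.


10110001 in decimal = 177

177


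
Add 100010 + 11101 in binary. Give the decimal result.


100010 + 11101 = 111111 = 63

63


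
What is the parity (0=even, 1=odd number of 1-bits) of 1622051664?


0b1100000101011101000101101010000 has 13 ones => parity 1

1


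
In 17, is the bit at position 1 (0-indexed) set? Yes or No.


0b10001, bit 1 = 0. No

No


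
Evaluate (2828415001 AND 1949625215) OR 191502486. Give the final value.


Step 1: 2828415001 & 1949625215 = 538189849
Step 2: 538189849 | 191502486 = 729692319

729692319


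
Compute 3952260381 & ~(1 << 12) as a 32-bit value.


3952260381 & ~(1 << 12) = 3952256285

3952256285


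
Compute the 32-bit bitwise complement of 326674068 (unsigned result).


~0b10011011110001010011010010100 = 0b11101100100001110101100101101011 = 3968293227 (32-bit unsigned)

3968293227


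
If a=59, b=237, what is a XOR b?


59 ^ 237 = 214

214


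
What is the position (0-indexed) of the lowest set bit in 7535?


0b1110101101111. Lowest set bit at position 0

0


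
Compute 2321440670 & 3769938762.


0b10001010010111100101111110011110 & 0b11100000101101001011001101001010 = 0b10000000000101000001001100001010 = 2148799242

2148799242


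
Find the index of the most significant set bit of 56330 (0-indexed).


0b1101110000001010. Highest set bit at position 15

15


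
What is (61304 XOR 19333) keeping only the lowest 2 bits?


Step 1: 61304 ^ 19333 = 42237
Step 2: 42237 & 3 = 1

1


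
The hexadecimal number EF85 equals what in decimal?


EF85 hex = 61317 decimal

61317


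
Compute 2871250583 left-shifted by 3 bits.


0b10101011001000111100111010010111 << 3 = 0b10101011001000111100111010010111000 = 22970004664

22970004664


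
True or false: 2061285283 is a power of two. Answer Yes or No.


0b1111010110111001011011110100011. Multiple bits set => No

No


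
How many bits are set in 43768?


0b1010101011111000 has 9 set bits

9


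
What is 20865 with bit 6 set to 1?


20865 | (1 << 6) = 20865 | 64 = 20929

20929


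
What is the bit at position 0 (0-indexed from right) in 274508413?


0b10000010111001010101001111101, position 0 = 1

1


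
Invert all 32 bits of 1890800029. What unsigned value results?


1890800029 ^ 4294967295 = 2404167266

2404167266


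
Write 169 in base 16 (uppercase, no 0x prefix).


169 = A9 hex

A9


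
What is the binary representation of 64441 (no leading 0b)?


64441 = 1111101110111001 in binary

1111101110111001


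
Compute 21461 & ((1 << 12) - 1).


21461 & 4095 = 981

981


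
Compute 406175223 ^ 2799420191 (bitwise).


0b11000001101011011110111110111 ^ 0b10100110110110111100001100011111 = 0b10111110111011100111111011101000 = 3203301096

3203301096


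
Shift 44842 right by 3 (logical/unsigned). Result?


0b1010111100101010 >> 3 = 0b1010111100101 = 5605

5605


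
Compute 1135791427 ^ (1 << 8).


1135791427 ^ (1 << 8) = 1135791427 ^ 256 = 1135791171

1135791171


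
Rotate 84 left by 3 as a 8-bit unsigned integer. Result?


Rotate 0b1010100 left by 3 (8-bit) = 0b10100010 = 162

162


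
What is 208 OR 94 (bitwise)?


0b11010000 | 0b1011110 = 0b11011110 = 222

222


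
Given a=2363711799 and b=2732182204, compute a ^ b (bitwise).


2363711799 ^ 2732182204 = 775596939

775596939


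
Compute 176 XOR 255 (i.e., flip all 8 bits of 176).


176 ^ 255 = 79

79


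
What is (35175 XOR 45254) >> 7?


Step 1: 35175 ^ 45254 = 14753
Step 2: 14753 >> 7 = 115

115


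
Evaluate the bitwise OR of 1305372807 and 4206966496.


0b1001101110011100110100010000111 | 0b11111010110000010011011011100000 = 0b11111111110011110111111011100111 = 4291788519

4291788519


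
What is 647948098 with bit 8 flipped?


647948098 ^ (1 << 8) = 647948098 ^ 256 = 647947842

647947842


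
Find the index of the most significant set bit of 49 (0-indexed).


0b110001. Highest set bit at position 5

5


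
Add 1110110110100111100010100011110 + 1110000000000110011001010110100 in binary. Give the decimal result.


1110110110100111100010100011110 + 1110000000000110011001010110100 = 11100110110101101111011111010010 = 3872847826

3872847826


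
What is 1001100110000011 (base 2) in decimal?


1001100110000011 in decimal = 39299

39299


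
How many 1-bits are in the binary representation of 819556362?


0b110000110110010111000000001010 has 12 set bits

12


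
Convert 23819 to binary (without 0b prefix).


23819 = 101110100001011 in binary

101110100001011


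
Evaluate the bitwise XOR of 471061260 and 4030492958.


0b11100000100111101001100001100 ^ 0b11110000001111000111000100011110 = 0b11101100001011111010001000010010 = 3962544658

3962544658


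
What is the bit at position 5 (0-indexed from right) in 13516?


0b11010011001100, position 5 = 0

0


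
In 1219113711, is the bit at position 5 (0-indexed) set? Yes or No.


0b1001000101010100011001011101111, bit 5 = 1. Yes

Yes


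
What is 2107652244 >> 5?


0b1111101101000000011100010010100 >> 5 = 0b11111011010000000111000100 = 65864132

65864132


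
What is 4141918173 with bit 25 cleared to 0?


4141918173 & ~(1 << 25) = 4108363741

4108363741


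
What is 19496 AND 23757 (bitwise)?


0b100110000101000 & 0b101110011001101 = 0b100110000001000 = 19464

19464


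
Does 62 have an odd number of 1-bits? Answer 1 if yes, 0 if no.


0b111110 has 5 ones => parity 1

1


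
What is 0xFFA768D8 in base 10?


FFA768D8 hex = 4289161432 decimal

4289161432


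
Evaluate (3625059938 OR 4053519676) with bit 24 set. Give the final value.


Step 1: 3625059938 | 4053519676 = 4187737982
Step 2: 4187737982 | (1 << 24) = 4187737982 | 16777216 = 4187737982

4187737982


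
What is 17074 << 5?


0b100001010110010 << 5 = 0b10000101011001000000 = 546368

546368


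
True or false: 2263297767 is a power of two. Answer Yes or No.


0b10000110111001110010111011100111. Multiple bits set => No

No


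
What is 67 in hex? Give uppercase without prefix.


67 = 43 hex

43


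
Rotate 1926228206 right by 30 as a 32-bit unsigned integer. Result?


Rotate 0b1110010110011111110100011101110 right by 30 (32-bit) = 0b11001011001111111010001110111001 = 3409945529

3409945529


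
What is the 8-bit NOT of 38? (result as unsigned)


~0b100110 = 0b11011001 = 217 (8-bit unsigned)

217


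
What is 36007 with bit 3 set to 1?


36007 | (1 << 3) = 36007 | 8 = 36015

36015


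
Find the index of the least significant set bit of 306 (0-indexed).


0b100110010. Lowest set bit at position 1

1


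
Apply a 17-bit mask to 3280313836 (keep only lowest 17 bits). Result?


3280313836 & 131071 = 105964

105964


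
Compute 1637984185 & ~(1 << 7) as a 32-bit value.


1637984185 & ~(1 << 7) = 1637984057

1637984057


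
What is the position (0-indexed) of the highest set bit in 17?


0b10001. Highest set bit at position 4

4


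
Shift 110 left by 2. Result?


0b1101110 << 2 = 0b110111000 = 440

440


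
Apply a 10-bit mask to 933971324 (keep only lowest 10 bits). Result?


933971324 & 1023 = 380

380


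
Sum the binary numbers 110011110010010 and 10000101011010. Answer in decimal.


110011110010010 + 10000101011010 = 1000100011101100 = 35052

35052


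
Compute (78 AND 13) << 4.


Step 1: 78 & 13 = 12
Step 2: 12 << 4 = 192

192


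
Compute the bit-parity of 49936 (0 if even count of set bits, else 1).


0b1100001100010000 has 5 ones => parity 1

1


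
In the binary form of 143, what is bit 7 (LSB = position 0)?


0b10001111, position 7 = 1

1


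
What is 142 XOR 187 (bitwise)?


0b10001110 ^ 0b10111011 = 0b110101 = 53

53


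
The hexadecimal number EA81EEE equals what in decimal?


EA81EEE hex = 245898990 decimal

245898990


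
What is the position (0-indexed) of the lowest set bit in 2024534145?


0b1111000101010111111000010000001. Lowest set bit at position 0

0
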